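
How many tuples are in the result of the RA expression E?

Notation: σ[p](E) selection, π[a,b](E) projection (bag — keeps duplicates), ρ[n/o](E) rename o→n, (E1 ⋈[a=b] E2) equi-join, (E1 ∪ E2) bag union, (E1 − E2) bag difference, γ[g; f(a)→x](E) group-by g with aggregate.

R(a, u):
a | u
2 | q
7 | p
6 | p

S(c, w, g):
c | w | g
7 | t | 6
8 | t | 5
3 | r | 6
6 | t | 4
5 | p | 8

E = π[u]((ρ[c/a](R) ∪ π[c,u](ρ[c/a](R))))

Subexpression sizes:
  R → 3
  ρ[c/a](R) → 3
  R → 3
  ρ[c/a](R) → 3
  π[c,u](ρ[c/a](R)) → 3
  (ρ[c/a](R) ∪ π[c,u](ρ[c/a](R))) → 6
  π[u]((ρ[c/a](R) ∪ π[c,u](ρ[c/a](R)))) → 6

|E| = 6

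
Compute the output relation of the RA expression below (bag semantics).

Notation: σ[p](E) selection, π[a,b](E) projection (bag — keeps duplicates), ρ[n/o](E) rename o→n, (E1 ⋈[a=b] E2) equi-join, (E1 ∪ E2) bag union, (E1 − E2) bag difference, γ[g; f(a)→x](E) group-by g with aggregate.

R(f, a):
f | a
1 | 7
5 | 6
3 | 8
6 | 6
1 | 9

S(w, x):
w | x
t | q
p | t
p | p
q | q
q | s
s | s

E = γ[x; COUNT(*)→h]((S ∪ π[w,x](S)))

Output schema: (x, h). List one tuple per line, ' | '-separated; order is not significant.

Stepwise |·|:
  S → 6
  S → 6
  π[w,x](S) → 6
  (S ∪ π[w,x](S)) → 12
  γ[x; COUNT(*)→h]((S ∪ π[w,x](S))) → 4

== RESULT ==
x | h
p | 2
q | 4
s | 4
t | 2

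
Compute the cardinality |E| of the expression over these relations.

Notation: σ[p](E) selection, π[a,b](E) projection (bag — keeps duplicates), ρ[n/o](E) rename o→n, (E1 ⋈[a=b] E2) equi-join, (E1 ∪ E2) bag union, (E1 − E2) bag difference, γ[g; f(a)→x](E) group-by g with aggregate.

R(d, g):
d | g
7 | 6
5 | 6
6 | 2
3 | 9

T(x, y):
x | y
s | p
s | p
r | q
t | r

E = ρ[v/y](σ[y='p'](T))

Stepwise |·|:
  T → 4
  σ[y='p'](T) → 2
  ρ[v/y](σ[y='p'](T)) → 2

|E| = 2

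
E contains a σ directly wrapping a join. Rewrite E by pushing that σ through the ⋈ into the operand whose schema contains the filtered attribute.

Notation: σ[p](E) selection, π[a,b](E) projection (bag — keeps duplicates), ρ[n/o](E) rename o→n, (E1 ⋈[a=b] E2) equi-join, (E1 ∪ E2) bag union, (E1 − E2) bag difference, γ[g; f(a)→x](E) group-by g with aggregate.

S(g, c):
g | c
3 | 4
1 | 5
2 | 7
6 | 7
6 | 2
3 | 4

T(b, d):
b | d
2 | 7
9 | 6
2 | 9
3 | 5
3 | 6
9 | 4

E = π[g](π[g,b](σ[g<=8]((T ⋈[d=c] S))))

σ filters on g, owned by the right side.
E' = π[g](π[g,b]((T ⋈[d=c] σ[g<=8](S))))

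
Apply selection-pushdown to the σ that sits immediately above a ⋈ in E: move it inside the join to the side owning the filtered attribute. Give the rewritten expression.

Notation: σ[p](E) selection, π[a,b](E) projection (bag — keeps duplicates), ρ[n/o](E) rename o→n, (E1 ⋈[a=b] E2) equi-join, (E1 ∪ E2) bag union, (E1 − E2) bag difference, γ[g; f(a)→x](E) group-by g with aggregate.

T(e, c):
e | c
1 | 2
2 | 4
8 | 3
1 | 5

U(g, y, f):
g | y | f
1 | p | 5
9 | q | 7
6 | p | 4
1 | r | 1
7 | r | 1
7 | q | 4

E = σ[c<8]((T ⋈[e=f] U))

σ filters on c, owned by the left side.
E' = (σ[c<8](T) ⋈[e=f] U)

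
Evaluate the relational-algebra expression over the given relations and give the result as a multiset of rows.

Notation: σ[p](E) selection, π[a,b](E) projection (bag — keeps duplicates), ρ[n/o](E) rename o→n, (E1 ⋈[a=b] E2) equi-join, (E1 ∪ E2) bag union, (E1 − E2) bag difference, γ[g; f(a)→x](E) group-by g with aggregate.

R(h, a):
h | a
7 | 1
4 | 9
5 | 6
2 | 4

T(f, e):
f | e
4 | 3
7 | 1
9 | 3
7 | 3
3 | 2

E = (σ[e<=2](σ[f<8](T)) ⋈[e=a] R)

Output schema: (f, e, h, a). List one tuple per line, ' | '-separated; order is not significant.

Row counts bottom-up:
  T → 5
  σ[f<8](T) → 4
  σ[e<=2](σ[f<8](T)) → 2
  R → 4
  (σ[e<=2](σ[f<8](T)) ⋈[e=a] R) → 1

== RESULT ==
f | e | h | a
7 | 1 | 7 | 1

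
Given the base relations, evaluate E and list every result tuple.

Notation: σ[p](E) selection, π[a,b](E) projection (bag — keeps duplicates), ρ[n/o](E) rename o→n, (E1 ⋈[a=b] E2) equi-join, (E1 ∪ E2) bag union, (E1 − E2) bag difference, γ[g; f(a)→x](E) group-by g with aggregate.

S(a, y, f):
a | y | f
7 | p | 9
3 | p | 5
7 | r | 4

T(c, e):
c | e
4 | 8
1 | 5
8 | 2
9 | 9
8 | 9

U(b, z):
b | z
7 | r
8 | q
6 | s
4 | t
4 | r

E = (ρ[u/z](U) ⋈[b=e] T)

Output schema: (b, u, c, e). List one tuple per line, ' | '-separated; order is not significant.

Row counts bottom-up:
  U → 5
  ρ[u/z](U) → 5
  T → 5
  (ρ[u/z](U) ⋈[b=e] T) → 1

== RESULT ==
b | u | c | e
8 | q | 4 | 8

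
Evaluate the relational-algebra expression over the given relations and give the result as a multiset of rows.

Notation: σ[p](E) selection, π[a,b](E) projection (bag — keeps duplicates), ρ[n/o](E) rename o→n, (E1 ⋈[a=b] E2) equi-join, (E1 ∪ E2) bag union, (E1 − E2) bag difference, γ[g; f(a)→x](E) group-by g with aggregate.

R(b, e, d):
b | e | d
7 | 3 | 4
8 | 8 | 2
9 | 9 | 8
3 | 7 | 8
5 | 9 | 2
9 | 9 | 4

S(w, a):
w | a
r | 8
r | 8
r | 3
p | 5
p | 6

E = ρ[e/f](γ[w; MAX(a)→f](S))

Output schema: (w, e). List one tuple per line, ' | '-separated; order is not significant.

Stepwise |·|:
  S → 5
  γ[w; MAX(a)→f](S) → 2
  ρ[e/f](γ[w; MAX(a)→f](S)) → 2

== RESULT ==
w | e
p | 6
r | 8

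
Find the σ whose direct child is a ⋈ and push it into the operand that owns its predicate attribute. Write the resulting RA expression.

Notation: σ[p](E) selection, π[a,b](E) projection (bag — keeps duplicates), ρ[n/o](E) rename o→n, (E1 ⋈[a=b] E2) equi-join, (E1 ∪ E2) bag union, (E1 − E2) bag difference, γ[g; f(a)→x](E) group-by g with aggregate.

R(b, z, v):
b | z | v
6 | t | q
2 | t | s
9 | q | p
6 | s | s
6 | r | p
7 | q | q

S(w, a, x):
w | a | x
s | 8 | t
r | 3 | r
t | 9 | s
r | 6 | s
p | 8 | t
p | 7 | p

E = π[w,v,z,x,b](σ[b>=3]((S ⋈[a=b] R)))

σ filters on b, owned by the right side.
E' = π[w,v,z,x,b]((S ⋈[a=b] σ[b>=3](R)))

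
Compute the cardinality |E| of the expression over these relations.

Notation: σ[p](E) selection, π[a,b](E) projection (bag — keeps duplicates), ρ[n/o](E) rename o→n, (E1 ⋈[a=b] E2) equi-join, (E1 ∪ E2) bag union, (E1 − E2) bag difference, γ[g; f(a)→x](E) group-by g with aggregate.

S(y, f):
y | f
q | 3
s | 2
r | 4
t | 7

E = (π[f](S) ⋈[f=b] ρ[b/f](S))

Stepwise |·|:
  S → 4
  π[f](S) → 4
  S → 4
  ρ[b/f](S) → 4
  (π[f](S) ⋈[f=b] ρ[b/f](S)) → 4

|E| = 4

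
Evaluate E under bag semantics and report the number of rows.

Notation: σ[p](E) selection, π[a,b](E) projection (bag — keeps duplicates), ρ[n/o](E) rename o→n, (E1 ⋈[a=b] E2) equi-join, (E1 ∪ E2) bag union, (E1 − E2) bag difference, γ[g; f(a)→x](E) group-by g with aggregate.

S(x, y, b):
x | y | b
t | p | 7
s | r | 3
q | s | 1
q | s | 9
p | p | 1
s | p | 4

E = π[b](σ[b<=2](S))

Row counts bottom-up:
  S → 6
  σ[b<=2](S) → 2
  π[b](σ[b<=2](S)) → 2

|E| = 2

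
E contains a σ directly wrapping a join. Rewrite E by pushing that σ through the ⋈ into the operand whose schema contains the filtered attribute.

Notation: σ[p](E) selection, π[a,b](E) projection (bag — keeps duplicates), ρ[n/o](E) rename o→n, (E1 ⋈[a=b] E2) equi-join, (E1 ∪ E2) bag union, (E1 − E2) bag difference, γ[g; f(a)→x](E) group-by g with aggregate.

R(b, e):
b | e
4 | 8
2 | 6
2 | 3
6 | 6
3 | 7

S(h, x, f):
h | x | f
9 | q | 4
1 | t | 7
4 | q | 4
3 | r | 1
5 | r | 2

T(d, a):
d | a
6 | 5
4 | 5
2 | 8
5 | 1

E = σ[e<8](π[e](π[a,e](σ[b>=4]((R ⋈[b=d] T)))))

σ filters on b, owned by the left side.
E' = σ[e<8](π[e](π[a,e]((σ[b>=4](R) ⋈[b=d] T))))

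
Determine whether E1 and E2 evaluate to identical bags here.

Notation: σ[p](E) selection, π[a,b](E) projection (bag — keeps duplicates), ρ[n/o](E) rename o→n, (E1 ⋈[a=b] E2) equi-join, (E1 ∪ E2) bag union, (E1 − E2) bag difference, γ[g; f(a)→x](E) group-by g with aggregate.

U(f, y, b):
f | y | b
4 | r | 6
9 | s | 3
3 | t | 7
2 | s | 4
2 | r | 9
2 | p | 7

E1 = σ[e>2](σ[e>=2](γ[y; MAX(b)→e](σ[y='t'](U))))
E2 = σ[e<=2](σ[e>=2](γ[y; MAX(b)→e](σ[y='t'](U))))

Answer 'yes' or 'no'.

E1 row counts bottom-up:
  U → 6
  σ[y='t'](U) → 1
  γ[y; MAX(b)→e](σ[y='t'](U)) → 1
  σ[e>=2](γ[y; MAX(b)→e](σ[y='t'](U))) → 1
  σ[e>2](σ[e>=2](γ[y; MAX(b)→e](σ[y='t'](U)))) → 1
E2 row counts bottom-up:
  U → 6
  σ[y='t'](U) → 1
  γ[y; MAX(b)→e](σ[y='t'](U)) → 1
  σ[e>=2](γ[y; MAX(b)→e](σ[y='t'](U))) → 1
  σ[e<=2](σ[e>=2](γ[y; MAX(b)→e](σ[y='t'](U)))) → 0

E1 result:
y | e
t | 7
E2 result:
y | e
(0 rows)
Witness: ('t', 7) appears 1× in E1 but 0× in E2.

no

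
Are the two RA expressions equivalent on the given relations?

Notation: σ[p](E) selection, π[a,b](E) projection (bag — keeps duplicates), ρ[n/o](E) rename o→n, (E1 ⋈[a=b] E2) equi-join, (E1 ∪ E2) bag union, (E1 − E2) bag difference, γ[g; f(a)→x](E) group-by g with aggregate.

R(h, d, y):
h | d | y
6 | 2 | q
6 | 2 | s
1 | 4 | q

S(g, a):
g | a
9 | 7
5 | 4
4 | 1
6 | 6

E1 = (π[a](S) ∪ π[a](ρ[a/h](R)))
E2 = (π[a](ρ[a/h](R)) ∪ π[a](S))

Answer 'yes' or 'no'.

E1 subexpression sizes:
  S → 4
  π[a](S) → 4
  R → 3
  ρ[a/h](R) → 3
  π[a](ρ[a/h](R)) → 3
  (π[a](S) ∪ π[a](ρ[a/h](R))) → 7
E2 subexpression sizes:
  R → 3
  ρ[a/h](R) → 3
  π[a](ρ[a/h](R)) → 3
  S → 4
  π[a](S) → 4
  (π[a](ρ[a/h](R)) ∪ π[a](S)) → 7

E1 and E2 produce the same multiset:
a
1
1
4
6
6
6
7

yes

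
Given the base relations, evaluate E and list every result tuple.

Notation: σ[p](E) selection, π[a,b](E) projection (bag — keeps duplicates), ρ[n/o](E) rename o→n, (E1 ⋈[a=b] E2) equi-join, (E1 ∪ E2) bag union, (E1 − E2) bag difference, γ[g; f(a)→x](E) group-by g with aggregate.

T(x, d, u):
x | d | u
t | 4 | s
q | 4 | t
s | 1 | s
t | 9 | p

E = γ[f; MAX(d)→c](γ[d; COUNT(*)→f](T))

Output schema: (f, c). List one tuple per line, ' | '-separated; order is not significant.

Per-node cardinality:
  T → 4
  γ[d; COUNT(*)→f](T) → 3
  γ[f; MAX(d)→c](γ[d; COUNT(*)→f](T)) → 2

== RESULT ==
f | c
1 | 9
2 | 4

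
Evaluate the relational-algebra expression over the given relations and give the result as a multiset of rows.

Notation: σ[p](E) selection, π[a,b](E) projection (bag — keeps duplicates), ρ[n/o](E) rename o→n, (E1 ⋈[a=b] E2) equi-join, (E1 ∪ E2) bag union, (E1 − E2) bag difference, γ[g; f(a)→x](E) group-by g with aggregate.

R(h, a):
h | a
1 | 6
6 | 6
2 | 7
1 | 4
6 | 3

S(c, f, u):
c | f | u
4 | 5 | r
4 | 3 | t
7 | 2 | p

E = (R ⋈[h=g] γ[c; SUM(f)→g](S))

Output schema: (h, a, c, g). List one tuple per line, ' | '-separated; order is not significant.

Row counts bottom-up:
  R → 5
  S → 3
  γ[c; SUM(f)→g](S) → 2
  (R ⋈[h=g] γ[c; SUM(f)→g](S)) → 1

== RESULT ==
h | a | c | g
2 | 7 | 7 | 2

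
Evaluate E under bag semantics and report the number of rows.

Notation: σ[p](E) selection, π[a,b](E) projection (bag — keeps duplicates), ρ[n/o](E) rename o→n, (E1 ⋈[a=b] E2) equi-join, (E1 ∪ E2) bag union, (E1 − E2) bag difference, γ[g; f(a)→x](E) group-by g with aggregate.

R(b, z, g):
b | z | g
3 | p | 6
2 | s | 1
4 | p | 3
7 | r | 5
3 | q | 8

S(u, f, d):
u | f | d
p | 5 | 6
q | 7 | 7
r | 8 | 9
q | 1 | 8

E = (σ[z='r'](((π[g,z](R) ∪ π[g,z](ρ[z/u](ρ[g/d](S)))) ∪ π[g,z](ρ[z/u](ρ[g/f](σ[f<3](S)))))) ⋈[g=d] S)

Stepwise |·|:
  R → 5
  π[g,z](R) → 5
  S → 4
  ρ[g/d](S) → 4
  ρ[z/u](ρ[g/d](S)) → 4
  π[g,z](ρ[z/u](ρ[g/d](S))) → 4
  (π[g,z](R) ∪ π[g,z](ρ[z/u](ρ[g/d](S)))) → 9
  S → 4
  σ[f<3](S) → 1
  ρ[g/f](σ[f<3](S)) → 1
  ρ[z/u](ρ[g/f](σ[f<3](S))) → 1
  π[g,z](ρ[z/u](ρ[g/f](σ[f<3](S)))) → 1
  ((π[g,z](R) ∪ π[g,z](ρ[z/u](ρ[g/d](S)))) ∪ π[g,z](ρ[z/u](ρ[g/f](σ[f<3](S))))) → 10
  σ[z='r'](((π[g,z](R) ∪ π[g,z](ρ[z/u](ρ[g/d](S)))) ∪ π[g,z](ρ[z/u](ρ[g/f](σ[f<3](S)))))) → 2
  S → 4
  (σ[z='r'](((π[g,z](R) ∪ π[g,z](ρ[z/u](ρ[g/d](S)))) ∪ π[g,z](ρ[z/u](ρ[g/f](σ[f<3](S)))))) ⋈[g=d] S) → 1

|E| = 1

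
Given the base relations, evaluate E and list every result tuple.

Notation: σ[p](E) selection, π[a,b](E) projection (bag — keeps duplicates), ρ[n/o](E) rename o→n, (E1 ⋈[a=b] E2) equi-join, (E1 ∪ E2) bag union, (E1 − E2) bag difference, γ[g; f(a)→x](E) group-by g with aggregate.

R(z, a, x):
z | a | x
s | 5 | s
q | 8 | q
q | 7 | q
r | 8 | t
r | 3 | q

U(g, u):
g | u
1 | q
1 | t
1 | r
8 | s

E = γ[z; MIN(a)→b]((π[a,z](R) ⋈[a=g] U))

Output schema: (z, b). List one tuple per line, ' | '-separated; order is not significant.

Stepwise |·|:
  R → 5
  π[a,z](R) → 5
  U → 4
  (π[a,z](R) ⋈[a=g] U) → 2
  γ[z; MIN(a)→b]((π[a,z](R) ⋈[a=g] U)) → 2

== RESULT ==
z | b
q | 8
r | 8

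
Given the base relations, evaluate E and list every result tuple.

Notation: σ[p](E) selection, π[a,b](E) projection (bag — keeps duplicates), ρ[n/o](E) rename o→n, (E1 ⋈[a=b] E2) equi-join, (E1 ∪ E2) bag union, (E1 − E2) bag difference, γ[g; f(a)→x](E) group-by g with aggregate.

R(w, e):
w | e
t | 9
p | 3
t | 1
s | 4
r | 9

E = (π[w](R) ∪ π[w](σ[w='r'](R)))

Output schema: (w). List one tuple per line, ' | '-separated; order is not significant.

Subexpression sizes:
  R → 5
  π[w](R) → 5
  R → 5
  σ[w='r'](R) → 1
  π[w](σ[w='r'](R)) → 1
  (π[w](R) ∪ π[w](σ[w='r'](R))) → 6

== RESULT ==
w
p
r
r
s
t
t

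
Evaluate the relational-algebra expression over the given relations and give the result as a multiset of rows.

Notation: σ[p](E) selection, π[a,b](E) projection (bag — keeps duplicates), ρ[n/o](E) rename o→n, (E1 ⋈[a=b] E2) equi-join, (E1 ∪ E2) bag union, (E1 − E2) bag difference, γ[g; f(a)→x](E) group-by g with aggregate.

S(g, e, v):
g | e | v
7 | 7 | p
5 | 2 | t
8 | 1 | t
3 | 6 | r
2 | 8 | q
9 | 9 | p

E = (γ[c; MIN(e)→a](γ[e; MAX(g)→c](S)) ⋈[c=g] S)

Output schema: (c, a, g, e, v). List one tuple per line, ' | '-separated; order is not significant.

Row counts bottom-up:
  S → 6
  γ[e; MAX(g)→c](S) → 6
  γ[c; MIN(e)→a](γ[e; MAX(g)→c](S)) → 6
  S → 6
  (γ[c; MIN(e)→a](γ[e; MAX(g)→c](S)) ⋈[c=g] S) → 6

== RESULT ==
c | a | g | e | v
2 | 8 | 2 | 8 | q
3 | 6 | 3 | 6 | r
5 | 2 | 5 | 2 | t
7 | 7 | 7 | 7 | p
8 | 1 | 8 | 1 | t
9 | 9 | 9 | 9 | p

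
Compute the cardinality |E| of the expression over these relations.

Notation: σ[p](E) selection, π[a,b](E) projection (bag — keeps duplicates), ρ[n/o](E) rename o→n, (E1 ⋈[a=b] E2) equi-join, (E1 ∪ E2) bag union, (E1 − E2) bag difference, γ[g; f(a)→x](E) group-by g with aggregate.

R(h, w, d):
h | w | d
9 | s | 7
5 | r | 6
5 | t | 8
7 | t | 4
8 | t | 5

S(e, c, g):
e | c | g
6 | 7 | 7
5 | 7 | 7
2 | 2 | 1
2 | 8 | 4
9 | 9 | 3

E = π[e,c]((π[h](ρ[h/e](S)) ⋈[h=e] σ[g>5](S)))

Stepwise |·|:
  S → 5
  ρ[h/e](S) → 5
  π[h](ρ[h/e](S)) → 5
  S → 5
  σ[g>5](S) → 2
  (π[h](ρ[h/e](S)) ⋈[h=e] σ[g>5](S)) → 2
  π[e,c]((π[h](ρ[h/e](S)) ⋈[h=e] σ[g>5](S))) → 2

|E| = 2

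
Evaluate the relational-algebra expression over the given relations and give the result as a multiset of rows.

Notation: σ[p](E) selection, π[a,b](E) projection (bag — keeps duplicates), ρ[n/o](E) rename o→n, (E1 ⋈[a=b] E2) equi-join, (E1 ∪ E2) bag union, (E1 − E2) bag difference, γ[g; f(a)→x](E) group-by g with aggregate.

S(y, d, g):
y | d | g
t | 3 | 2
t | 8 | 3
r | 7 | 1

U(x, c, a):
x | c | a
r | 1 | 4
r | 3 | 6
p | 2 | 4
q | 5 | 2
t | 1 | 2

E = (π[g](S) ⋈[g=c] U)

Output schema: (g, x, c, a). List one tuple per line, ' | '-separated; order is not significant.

Per-node cardinality:
  S → 3
  π[g](S) → 3
  U → 5
  (π[g](S) ⋈[g=c] U) → 4

== RESULT ==
g | x | c | a
1 | r | 1 | 4
1 | t | 1 | 2
2 | p | 2 | 4
3 | r | 3 | 6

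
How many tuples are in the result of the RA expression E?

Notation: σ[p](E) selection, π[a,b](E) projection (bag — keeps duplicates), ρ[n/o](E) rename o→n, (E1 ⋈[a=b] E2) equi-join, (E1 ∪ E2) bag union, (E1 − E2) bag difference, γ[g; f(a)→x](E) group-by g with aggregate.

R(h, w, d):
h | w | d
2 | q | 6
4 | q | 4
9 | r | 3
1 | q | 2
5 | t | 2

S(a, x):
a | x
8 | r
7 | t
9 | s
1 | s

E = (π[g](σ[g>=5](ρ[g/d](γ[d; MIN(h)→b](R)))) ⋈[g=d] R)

Subexpression sizes:
  R → 5
  γ[d; MIN(h)→b](R) → 4
  ρ[g/d](γ[d; MIN(h)→b](R)) → 4
  σ[g>=5](ρ[g/d](γ[d; MIN(h)→b](R))) → 1
  π[g](σ[g>=5](ρ[g/d](γ[d; MIN(h)→b](R)))) → 1
  R → 5
  (π[g](σ[g>=5](ρ[g/d](γ[d; MIN(h)→b](R)))) ⋈[g=d] R) → 1

|E| = 1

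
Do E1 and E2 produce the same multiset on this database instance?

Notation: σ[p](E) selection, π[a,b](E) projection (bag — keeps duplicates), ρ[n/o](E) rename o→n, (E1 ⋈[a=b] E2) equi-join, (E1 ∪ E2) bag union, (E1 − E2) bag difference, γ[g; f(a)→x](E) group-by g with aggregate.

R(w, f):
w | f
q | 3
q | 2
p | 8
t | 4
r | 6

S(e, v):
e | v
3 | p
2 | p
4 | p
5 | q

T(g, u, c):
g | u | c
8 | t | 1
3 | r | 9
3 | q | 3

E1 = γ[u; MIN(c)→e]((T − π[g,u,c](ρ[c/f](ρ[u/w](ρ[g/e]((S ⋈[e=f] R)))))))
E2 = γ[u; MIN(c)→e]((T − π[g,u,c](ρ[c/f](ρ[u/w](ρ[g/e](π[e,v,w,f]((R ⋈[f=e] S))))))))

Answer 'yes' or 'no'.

E1 stepwise |·|:
  T → 3
  S → 4
  R → 5
  (S ⋈[e=f] R) → 3
  ρ[g/e]((S ⋈[e=f] R)) → 3
  ρ[u/w](ρ[g/e]((S ⋈[e=f] R))) → 3
  ρ[c/f](ρ[u/w](ρ[g/e]((S ⋈[e=f] R)))) → 3
  π[g,u,c](ρ[c/f](ρ[u/w](ρ[g/e]((S ⋈[e=f] R))))) → 3
  (T − π[g,u,c](ρ[c/f](ρ[u/w](ρ[g/e]((S ⋈[e=f] R)))))) → 2
  γ[u; MIN(c)→e]((T − π[g,u,c](ρ[c/f](ρ[u/w](ρ[g/e]((S ⋈[e=f] R))))))) → 2
E2 stepwise |·|:
  T → 3
  R → 5
  S → 4
  (R ⋈[f=e] S) → 3
  π[e,v,w,f]((R ⋈[f=e] S)) → 3
  ρ[g/e](π[e,v,w,f]((R ⋈[f=e] S))) → 3
  ρ[u/w](ρ[g/e](π[e,v,w,f]((R ⋈[f=e] S)))) → 3
  ρ[c/f](ρ[u/w](ρ[g/e](π[e,v,w,f]((R ⋈[f=e] S))))) → 3
  π[g,u,c](ρ[c/f](ρ[u/w](ρ[g/e](π[e,v,w,f]((R ⋈[f=e] S)))))) → 3
  (T − π[g,u,c](ρ[c/f](ρ[u/w](ρ[g/e](π[e,v,w,f]((R ⋈[f=e] S))))))) → 2
  γ[u; MIN(c)→e]((T − π[g,u,c](ρ[c/f](ρ[u/w](ρ[g/e](π[e,v,w,f]((R ⋈[f=e] S)))))))) → 2

E1 and E2 produce the same multiset:
u | e
r | 9
t | 1

yes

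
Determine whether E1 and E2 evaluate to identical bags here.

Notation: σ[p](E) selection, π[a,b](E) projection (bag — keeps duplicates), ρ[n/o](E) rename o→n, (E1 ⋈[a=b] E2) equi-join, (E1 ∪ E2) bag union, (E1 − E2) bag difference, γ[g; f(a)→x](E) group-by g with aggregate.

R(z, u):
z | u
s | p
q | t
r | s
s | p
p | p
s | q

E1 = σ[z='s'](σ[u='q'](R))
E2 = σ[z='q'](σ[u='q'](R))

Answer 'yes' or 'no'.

E1 per-node cardinality:
  R → 6
  σ[u='q'](R) → 1
  σ[z='s'](σ[u='q'](R)) → 1
E2 per-node cardinality:
  R → 6
  σ[u='q'](R) → 1
  σ[z='q'](σ[u='q'](R)) → 0

E1 result:
z | u
s | q
E2 result:
z | u
(0 rows)
Witness: ('s', 'q') appears 1× in E1 but 0× in E2.

no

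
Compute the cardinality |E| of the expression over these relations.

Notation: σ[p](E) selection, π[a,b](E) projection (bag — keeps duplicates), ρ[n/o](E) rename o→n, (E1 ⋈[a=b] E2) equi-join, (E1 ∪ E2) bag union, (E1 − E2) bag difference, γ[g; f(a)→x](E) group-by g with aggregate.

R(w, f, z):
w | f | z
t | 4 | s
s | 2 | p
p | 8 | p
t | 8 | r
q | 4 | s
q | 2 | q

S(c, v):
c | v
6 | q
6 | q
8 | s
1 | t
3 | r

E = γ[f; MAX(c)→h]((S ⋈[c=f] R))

Per-node cardinality:
  S → 5
  R → 6
  (S ⋈[c=f] R) → 2
  γ[f; MAX(c)→h]((S ⋈[c=f] R)) → 1

|E| = 1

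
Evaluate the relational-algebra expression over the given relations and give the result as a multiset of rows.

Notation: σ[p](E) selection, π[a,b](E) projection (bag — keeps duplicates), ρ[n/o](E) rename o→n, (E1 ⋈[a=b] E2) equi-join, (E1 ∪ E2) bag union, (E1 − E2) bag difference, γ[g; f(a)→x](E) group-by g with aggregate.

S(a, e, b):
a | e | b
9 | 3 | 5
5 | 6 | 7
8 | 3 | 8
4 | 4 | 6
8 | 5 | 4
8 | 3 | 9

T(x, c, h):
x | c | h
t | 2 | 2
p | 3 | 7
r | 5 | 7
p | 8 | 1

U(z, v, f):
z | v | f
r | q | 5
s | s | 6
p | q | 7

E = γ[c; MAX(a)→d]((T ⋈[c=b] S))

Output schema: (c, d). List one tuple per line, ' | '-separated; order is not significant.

Stepwise |·|:
  T → 4
  S → 6
  (T ⋈[c=b] S) → 2
  γ[c; MAX(a)→d]((T ⋈[c=b] S)) → 2

== RESULT ==
c | d
5 | 9
8 | 8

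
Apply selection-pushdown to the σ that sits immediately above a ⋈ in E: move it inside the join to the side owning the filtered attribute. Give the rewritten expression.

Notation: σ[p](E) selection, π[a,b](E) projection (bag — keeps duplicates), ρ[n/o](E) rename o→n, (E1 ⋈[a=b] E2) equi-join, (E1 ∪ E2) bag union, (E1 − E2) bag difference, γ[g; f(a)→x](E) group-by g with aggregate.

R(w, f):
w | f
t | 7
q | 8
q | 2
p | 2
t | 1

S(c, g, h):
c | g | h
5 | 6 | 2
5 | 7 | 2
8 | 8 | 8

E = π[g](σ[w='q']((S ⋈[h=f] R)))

σ filters on w, owned by the right side.
E' = π[g]((S ⋈[h=f] σ[w='q'](R)))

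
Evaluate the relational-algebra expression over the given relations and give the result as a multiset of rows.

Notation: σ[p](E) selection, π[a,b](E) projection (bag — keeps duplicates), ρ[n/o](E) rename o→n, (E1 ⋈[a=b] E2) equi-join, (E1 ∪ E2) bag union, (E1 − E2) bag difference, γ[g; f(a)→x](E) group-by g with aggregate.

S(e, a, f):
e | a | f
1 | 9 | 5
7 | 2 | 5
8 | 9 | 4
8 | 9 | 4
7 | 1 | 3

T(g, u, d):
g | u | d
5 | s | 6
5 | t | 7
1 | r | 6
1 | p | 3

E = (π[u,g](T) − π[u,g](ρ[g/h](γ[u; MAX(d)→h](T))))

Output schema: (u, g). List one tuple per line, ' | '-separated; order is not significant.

Per-node cardinality:
  T → 4
  π[u,g](T) → 4
  T → 4
  γ[u; MAX(d)→h](T) → 4
  ρ[g/h](γ[u; MAX(d)→h](T)) → 4
  π[u,g](ρ[g/h](γ[u; MAX(d)→h](T))) → 4
  (π[u,g](T) − π[u,g](ρ[g/h](γ[u; MAX(d)→h](T)))) → 4

== RESULT ==
u | g
p | 1
r | 1
s | 5
t | 5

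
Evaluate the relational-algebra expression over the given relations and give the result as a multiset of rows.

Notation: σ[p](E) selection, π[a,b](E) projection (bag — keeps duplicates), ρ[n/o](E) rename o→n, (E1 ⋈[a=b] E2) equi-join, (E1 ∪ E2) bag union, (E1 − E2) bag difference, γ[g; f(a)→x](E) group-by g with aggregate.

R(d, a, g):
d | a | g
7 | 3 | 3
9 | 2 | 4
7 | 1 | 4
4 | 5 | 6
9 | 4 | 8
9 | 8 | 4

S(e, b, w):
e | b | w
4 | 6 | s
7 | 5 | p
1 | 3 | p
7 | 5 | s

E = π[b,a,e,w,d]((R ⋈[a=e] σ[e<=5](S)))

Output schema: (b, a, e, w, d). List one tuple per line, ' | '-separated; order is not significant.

Stepwise |·|:
  R → 6
  S → 4
  σ[e<=5](S) → 2
  (R ⋈[a=e] σ[e<=5](S)) → 2
  π[b,a,e,w,d]((R ⋈[a=e] σ[e<=5](S))) → 2

== RESULT ==
b | a | e | w | d
3 | 1 | 1 | p | 7
6 | 4 | 4 | s | 9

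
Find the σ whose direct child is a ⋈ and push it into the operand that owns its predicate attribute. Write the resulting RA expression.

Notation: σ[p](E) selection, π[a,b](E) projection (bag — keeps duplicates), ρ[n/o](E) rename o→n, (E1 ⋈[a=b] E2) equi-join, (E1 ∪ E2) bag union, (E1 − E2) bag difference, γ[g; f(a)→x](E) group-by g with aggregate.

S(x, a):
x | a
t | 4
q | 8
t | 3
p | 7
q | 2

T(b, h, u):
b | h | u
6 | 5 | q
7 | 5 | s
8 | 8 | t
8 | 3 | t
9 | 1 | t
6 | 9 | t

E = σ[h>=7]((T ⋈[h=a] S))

σ filters on h, owned by the left side.
E' = (σ[h>=7](T) ⋈[h=a] S)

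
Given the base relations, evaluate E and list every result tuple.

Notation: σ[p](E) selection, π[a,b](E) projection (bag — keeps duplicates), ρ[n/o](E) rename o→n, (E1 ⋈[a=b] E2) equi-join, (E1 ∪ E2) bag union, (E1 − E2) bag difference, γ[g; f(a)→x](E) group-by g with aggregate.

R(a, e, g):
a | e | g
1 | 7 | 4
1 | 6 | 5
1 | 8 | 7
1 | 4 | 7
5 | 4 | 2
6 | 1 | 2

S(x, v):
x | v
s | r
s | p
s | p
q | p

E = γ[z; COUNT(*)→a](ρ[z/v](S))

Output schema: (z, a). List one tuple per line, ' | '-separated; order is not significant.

Per-node cardinality:
  S → 4
  ρ[z/v](S) → 4
  γ[z; COUNT(*)→a](ρ[z/v](S)) → 2

== RESULT ==
z | a
p | 3
r | 1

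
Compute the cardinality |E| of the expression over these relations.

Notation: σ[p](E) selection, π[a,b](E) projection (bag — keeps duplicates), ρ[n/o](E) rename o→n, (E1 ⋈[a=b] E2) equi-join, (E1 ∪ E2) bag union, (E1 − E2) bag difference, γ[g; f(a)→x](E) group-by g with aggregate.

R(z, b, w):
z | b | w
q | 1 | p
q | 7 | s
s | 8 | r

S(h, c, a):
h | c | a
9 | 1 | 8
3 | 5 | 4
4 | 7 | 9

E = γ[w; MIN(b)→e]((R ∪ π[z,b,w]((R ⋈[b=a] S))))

Row counts bottom-up:
  R → 3
  R → 3
  S → 3
  (R ⋈[b=a] S) → 1
  π[z,b,w]((R ⋈[b=a] S)) → 1
  (R ∪ π[z,b,w]((R ⋈[b=a] S))) → 4
  γ[w; MIN(b)→e]((R ∪ π[z,b,w]((R ⋈[b=a] S)))) → 3

|E| = 3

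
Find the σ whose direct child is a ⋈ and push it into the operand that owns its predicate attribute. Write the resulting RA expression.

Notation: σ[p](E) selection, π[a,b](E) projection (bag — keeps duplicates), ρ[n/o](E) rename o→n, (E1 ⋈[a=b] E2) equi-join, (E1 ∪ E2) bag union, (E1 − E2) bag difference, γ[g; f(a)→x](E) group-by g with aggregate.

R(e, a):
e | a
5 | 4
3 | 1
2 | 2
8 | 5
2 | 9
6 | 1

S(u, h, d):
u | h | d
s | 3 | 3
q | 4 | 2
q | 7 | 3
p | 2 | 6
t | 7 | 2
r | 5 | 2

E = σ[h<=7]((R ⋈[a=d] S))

σ filters on h, owned by the right side.
E' = (R ⋈[a=d] σ[h<=7](S))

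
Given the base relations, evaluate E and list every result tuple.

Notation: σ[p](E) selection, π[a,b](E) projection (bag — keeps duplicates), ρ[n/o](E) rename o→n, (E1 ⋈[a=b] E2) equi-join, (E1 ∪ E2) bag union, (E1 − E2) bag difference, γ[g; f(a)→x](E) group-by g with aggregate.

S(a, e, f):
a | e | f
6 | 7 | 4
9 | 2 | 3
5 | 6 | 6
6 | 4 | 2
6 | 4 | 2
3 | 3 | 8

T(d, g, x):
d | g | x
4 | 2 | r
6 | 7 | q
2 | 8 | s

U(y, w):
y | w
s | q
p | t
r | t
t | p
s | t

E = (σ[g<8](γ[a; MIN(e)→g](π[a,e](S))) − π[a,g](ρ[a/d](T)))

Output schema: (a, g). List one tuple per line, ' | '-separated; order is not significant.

Stepwise |·|:
  S → 6
  π[a,e](S) → 6
  γ[a; MIN(e)→g](π[a,e](S)) → 4
  σ[g<8](γ[a; MIN(e)→g](π[a,e](S))) → 4
  T → 3
  ρ[a/d](T) → 3
  π[a,g](ρ[a/d](T)) → 3
  (σ[g<8](γ[a; MIN(e)→g](π[a,e](S))) − π[a,g](ρ[a/d](T))) → 4

== RESULT ==
a | g
3 | 3
5 | 6
6 | 4
9 | 2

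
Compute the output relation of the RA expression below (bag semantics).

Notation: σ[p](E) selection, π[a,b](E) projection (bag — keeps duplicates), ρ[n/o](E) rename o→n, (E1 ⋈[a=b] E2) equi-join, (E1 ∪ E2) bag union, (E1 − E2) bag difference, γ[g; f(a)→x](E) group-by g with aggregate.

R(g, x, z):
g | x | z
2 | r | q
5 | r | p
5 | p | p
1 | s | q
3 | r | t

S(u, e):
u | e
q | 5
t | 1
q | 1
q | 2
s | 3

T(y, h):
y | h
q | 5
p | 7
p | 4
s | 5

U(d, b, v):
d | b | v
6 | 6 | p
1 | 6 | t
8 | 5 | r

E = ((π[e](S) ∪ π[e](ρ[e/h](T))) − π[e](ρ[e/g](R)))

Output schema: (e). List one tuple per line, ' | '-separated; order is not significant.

Subexpression sizes:
  S → 5
  π[e](S) → 5
  T → 4
  ρ[e/h](T) → 4
  π[e](ρ[e/h](T)) → 4
  (π[e](S) ∪ π[e](ρ[e/h](T))) → 9
  R → 5
  ρ[e/g](R) → 5
  π[e](ρ[e/g](R)) → 5
  ((π[e](S) ∪ π[e](ρ[e/h](T))) − π[e](ρ[e/g](R))) → 4

== RESULT ==
e
1
4
5
7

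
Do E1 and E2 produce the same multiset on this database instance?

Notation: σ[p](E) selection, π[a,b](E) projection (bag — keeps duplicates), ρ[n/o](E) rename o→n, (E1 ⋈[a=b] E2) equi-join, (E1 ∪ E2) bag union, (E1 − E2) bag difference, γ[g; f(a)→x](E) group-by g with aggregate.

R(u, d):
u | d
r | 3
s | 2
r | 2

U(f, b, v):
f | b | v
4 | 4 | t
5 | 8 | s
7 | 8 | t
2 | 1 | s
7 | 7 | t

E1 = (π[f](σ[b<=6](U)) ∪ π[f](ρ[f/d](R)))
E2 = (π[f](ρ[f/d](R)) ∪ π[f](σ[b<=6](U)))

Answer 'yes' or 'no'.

E1 row counts bottom-up:
  U → 5
  σ[b<=6](U) → 2
  π[f](σ[b<=6](U)) → 2
  R → 3
  ρ[f/d](R) → 3
  π[f](ρ[f/d](R)) → 3
  (π[f](σ[b<=6](U)) ∪ π[f](ρ[f/d](R))) → 5
E2 row counts bottom-up:
  R → 3
  ρ[f/d](R) → 3
  π[f](ρ[f/d](R)) → 3
  U → 5
  σ[b<=6](U) → 2
  π[f](σ[b<=6](U)) → 2
  (π[f](ρ[f/d](R)) ∪ π[f](σ[b<=6](U))) → 5

E1 and E2 produce the same multiset:
f
2
2
2
3
4

yes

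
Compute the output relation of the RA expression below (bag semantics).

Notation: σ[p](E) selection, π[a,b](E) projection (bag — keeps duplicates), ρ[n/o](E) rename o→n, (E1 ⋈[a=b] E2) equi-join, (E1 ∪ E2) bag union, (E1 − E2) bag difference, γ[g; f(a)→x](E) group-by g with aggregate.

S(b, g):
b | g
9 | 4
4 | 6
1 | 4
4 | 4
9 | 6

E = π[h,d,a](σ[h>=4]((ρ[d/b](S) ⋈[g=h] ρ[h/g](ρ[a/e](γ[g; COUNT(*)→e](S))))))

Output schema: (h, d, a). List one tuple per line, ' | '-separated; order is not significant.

Subexpression sizes:
  S → 5
  ρ[d/b](S) → 5
  S → 5
  γ[g; COUNT(*)→e](S) → 2
  ρ[a/e](γ[g; COUNT(*)→e](S)) → 2
  ρ[h/g](ρ[a/e](γ[g; COUNT(*)→e](S))) → 2
  (ρ[d/b](S) ⋈[g=h] ρ[h/g](ρ[a/e](γ[g; COUNT(*)→e](S)))) → 5
  σ[h>=4]((ρ[d/b](S) ⋈[g=h] ρ[h/g](ρ[a/e](γ[g; COUNT(*)→e](S))))) → 5
  π[h,d,a](σ[h>=4]((ρ[d/b](S) ⋈[g=h] ρ[h/g](ρ[a/e](γ[g; COUNT(*)→e](S)))))) → 5

== RESULT ==
h | d | a
4 | 1 | 3
4 | 4 | 3
4 | 9 | 3
6 | 4 | 2
6 | 9 | 2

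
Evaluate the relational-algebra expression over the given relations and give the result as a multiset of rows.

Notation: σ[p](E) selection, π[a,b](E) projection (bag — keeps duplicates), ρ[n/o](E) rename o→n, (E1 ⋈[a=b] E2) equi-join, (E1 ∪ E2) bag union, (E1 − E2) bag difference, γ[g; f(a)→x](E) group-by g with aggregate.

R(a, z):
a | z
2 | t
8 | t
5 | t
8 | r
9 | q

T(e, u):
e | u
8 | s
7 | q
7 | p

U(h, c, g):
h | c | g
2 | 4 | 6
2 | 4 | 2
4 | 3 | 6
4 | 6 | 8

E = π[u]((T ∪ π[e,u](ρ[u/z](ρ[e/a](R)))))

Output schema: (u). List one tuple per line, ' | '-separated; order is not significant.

Row counts bottom-up:
  T → 3
  R → 5
  ρ[e/a](R) → 5
  ρ[u/z](ρ[e/a](R)) → 5
  π[e,u](ρ[u/z](ρ[e/a](R))) → 5
  (T ∪ π[e,u](ρ[u/z](ρ[e/a](R)))) → 8
  π[u]((T ∪ π[e,u](ρ[u/z](ρ[e/a](R))))) → 8

== RESULT ==
u
p
q
q
r
s
t
t
t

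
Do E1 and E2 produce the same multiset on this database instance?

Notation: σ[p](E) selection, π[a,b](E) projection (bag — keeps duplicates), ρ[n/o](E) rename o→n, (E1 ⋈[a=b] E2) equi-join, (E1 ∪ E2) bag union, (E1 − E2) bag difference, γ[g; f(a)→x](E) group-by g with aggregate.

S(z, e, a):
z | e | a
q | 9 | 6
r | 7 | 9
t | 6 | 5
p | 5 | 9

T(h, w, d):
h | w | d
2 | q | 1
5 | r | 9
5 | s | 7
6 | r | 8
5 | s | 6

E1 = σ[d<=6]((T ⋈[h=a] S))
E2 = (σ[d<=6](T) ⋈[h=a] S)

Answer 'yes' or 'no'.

E1 per-node cardinality:
  T → 5
  S → 4
  (T ⋈[h=a] S) → 4
  σ[d<=6]((T ⋈[h=a] S)) → 1
E2 per-node cardinality:
  T → 5
  σ[d<=6](T) → 2
  S → 4
  (σ[d<=6](T) ⋈[h=a] S) → 1

E1 and E2 produce the same multiset:
h | w | d | z | e | a
5 | s | 6 | t | 6 | 5

yes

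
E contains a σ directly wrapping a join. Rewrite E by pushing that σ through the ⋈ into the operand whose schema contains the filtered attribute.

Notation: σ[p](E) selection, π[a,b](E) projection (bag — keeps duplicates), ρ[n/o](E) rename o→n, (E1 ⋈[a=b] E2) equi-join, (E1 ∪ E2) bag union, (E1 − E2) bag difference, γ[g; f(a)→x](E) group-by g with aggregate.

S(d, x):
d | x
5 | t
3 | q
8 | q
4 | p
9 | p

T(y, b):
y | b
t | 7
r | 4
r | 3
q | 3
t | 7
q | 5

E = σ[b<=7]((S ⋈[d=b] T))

σ filters on b, owned by the right side.
E' = (S ⋈[d=b] σ[b<=7](T))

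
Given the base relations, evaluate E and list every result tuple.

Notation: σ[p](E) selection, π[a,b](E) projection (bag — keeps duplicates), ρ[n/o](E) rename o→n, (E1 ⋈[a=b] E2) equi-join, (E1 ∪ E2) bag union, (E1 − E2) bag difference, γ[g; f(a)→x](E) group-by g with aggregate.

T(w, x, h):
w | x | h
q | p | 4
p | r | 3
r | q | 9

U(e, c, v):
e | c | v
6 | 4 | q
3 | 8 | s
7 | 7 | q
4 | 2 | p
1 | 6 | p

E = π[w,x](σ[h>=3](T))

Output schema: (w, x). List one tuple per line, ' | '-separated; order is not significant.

Per-node cardinality:
  T → 3
  σ[h>=3](T) → 3
  π[w,x](σ[h>=3](T)) → 3

== RESULT ==
w | x
p | r
q | p
r | q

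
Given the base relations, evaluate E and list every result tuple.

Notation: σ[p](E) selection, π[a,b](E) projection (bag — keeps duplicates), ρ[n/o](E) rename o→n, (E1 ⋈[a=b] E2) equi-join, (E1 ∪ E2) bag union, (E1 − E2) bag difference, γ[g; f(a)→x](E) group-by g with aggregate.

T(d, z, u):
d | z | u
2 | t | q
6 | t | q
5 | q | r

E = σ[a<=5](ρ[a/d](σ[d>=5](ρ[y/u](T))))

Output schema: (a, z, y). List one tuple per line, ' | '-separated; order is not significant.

Per-node cardinality:
  T → 3
  ρ[y/u](T) → 3
  σ[d>=5](ρ[y/u](T)) → 2
  ρ[a/d](σ[d>=5](ρ[y/u](T))) → 2
  σ[a<=5](ρ[a/d](σ[d>=5](ρ[y/u](T)))) → 1

== RESULT ==
a | z | y
5 | q | r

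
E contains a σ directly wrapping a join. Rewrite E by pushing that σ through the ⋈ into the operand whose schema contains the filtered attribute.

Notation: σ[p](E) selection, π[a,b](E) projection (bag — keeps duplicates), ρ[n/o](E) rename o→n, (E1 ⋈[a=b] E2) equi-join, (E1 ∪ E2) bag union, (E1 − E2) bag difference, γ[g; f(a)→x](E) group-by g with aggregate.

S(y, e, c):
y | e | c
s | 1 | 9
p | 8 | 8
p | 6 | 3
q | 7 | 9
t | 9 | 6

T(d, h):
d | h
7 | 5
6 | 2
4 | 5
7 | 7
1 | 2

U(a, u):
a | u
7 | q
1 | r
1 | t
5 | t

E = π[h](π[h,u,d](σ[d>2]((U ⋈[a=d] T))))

σ filters on d, owned by the right side.
E' = π[h](π[h,u,d]((U ⋈[a=d] σ[d>2](T))))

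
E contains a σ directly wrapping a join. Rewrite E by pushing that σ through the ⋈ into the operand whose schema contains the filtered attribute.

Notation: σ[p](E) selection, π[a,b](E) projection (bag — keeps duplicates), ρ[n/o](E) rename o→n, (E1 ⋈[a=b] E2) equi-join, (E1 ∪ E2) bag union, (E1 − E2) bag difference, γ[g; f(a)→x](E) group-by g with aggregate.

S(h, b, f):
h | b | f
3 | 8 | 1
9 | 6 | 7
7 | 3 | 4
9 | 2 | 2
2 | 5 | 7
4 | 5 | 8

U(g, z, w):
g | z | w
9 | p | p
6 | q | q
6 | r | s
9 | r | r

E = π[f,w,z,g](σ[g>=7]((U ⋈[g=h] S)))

σ filters on g, owned by the left side.
E' = π[f,w,z,g]((σ[g>=7](U) ⋈[g=h] S))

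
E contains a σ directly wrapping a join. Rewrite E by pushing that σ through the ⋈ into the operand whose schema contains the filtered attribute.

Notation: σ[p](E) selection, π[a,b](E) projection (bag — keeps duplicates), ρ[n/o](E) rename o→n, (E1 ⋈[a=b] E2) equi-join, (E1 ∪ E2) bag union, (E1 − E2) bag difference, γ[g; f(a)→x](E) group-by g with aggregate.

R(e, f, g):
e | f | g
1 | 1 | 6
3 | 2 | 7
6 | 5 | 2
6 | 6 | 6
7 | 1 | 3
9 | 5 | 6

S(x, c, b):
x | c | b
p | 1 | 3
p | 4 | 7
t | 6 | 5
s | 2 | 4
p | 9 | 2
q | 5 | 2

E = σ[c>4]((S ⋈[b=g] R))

σ filters on c, owned by the left side.
E' = (σ[c>4](S) ⋈[b=g] R)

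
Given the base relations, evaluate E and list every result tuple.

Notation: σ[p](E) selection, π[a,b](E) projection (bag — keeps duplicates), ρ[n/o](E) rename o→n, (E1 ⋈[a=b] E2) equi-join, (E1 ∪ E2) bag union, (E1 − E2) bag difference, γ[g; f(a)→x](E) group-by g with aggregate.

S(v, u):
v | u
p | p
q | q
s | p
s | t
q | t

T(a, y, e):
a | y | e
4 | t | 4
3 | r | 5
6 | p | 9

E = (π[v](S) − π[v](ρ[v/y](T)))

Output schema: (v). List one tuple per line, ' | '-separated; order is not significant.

Row counts bottom-up:
  S → 5
  π[v](S) → 5
  T → 3
  ρ[v/y](T) → 3
  π[v](ρ[v/y](T)) → 3
  (π[v](S) − π[v](ρ[v/y](T))) → 4

== RESULT ==
v
q
q
s
s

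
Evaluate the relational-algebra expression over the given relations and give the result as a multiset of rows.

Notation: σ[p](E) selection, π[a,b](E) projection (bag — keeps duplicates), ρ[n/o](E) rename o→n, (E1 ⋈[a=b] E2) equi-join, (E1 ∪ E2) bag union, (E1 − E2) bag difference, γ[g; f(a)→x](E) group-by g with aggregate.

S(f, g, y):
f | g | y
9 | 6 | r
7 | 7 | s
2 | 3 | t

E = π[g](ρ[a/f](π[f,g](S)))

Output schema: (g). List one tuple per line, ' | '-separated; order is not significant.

Stepwise |·|:
  S → 3
  π[f,g](S) → 3
  ρ[a/f](π[f,g](S)) → 3
  π[g](ρ[a/f](π[f,g](S))) → 3

== RESULT ==
g
3
6
7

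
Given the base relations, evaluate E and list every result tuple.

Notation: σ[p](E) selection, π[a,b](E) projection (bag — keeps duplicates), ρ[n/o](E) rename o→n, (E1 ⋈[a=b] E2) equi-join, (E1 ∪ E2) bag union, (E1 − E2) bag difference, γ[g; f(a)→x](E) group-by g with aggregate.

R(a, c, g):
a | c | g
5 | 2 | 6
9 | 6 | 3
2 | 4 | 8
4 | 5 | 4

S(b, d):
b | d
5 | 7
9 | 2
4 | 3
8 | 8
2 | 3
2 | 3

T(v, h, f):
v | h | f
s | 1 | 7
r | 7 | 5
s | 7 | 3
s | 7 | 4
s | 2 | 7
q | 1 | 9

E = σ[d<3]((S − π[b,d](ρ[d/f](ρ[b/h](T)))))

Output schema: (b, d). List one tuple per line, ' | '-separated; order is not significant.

Subexpression sizes:
  S → 6
  T → 6
  ρ[b/h](T) → 6
  ρ[d/f](ρ[b/h](T)) → 6
  π[b,d](ρ[d/f](ρ[b/h](T))) → 6
  (S − π[b,d](ρ[d/f](ρ[b/h](T)))) → 6
  σ[d<3]((S − π[b,d](ρ[d/f](ρ[b/h](T))))) → 1

== RESULT ==
b | d
9 | 2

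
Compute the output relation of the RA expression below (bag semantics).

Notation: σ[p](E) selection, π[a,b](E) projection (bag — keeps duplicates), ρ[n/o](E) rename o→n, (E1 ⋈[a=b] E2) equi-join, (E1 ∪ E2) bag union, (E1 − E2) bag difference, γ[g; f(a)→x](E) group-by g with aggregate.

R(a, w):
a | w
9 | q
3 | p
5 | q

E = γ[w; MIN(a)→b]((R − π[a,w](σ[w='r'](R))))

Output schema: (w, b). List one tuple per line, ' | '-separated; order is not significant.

Row counts bottom-up:
  R → 3
  R → 3
  σ[w='r'](R) → 0
  π[a,w](σ[w='r'](R)) → 0
  (R − π[a,w](σ[w='r'](R))) → 3
  γ[w; MIN(a)→b]((R − π[a,w](σ[w='r'](R)))) → 2

== RESULT ==
w | b
p | 3
q | 5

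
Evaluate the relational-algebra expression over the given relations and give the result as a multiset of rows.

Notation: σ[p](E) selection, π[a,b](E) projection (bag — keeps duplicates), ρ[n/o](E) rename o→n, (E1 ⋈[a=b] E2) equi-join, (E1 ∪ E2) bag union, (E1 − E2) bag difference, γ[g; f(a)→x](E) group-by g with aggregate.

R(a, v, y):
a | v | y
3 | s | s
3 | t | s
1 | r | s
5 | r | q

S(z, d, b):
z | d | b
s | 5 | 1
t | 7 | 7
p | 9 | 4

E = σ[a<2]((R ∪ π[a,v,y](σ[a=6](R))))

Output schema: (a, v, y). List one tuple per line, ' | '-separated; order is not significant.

Per-node cardinality:
  R → 4
  R → 4
  σ[a=6](R) → 0
  π[a,v,y](σ[a=6](R)) → 0
  (R ∪ π[a,v,y](σ[a=6](R))) → 4
  σ[a<2]((R ∪ π[a,v,y](σ[a=6](R)))) → 1

== RESULT ==
a | v | y
1 | r | s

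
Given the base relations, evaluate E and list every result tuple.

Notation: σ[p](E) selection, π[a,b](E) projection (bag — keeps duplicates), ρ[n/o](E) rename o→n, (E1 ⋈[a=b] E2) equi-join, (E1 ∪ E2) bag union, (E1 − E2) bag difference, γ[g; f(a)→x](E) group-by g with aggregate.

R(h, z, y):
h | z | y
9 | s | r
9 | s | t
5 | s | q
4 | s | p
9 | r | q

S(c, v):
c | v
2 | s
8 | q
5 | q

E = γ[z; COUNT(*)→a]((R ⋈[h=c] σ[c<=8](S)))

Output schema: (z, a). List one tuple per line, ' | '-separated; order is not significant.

Row counts bottom-up:
  R → 5
  S → 3
  σ[c<=8](S) → 3
  (R ⋈[h=c] σ[c<=8](S)) → 1
  γ[z; COUNT(*)→a]((R ⋈[h=c] σ[c<=8](S))) → 1

== RESULT ==
z | a
s | 1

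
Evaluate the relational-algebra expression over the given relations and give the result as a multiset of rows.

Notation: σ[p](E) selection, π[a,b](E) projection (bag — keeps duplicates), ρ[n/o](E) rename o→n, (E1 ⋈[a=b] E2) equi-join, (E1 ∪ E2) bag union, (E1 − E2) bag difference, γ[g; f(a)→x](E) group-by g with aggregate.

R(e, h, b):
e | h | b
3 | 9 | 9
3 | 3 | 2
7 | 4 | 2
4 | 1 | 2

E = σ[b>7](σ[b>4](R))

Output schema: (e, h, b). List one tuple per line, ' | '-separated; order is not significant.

Row counts bottom-up:
  R → 4
  σ[b>4](R) → 1
  σ[b>7](σ[b>4](R)) → 1

== RESULT ==
e | h | b
3 | 9 | 9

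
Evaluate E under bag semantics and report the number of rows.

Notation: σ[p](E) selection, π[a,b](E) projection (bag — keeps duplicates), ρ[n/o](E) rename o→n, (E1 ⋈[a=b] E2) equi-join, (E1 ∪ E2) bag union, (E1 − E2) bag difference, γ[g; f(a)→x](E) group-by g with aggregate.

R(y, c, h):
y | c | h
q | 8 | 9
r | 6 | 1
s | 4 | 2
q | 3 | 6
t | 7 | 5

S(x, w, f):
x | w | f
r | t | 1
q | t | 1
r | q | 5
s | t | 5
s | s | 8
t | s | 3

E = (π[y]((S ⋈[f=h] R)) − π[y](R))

Subexpression sizes:
  S → 6
  R → 5
  (S ⋈[f=h] R) → 4
  π[y]((S ⋈[f=h] R)) → 4
  R → 5
  π[y](R) → 5
  (π[y]((S ⋈[f=h] R)) − π[y](R)) → 2

|E| = 2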